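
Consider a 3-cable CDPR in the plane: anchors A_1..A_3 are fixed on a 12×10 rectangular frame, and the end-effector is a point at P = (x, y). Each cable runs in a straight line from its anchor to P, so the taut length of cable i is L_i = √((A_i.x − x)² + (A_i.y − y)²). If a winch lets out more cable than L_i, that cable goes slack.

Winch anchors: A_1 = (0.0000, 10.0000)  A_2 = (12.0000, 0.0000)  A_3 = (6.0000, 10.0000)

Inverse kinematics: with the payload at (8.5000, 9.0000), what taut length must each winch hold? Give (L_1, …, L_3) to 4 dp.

(8.5586, 9.6566, 2.6926)

L_1: Δ = A_1−P = (-8.5000, 1.0000) → ‖Δ‖ = √73.2500 = 8.5586
L_2: Δ = A_2−P = (3.5000, -9.0000) → ‖Δ‖ = √93.2500 = 9.6566
L_3: Δ = A_3−P = (-2.5000, 1.0000) → ‖Δ‖ = √7.2500 = 2.6926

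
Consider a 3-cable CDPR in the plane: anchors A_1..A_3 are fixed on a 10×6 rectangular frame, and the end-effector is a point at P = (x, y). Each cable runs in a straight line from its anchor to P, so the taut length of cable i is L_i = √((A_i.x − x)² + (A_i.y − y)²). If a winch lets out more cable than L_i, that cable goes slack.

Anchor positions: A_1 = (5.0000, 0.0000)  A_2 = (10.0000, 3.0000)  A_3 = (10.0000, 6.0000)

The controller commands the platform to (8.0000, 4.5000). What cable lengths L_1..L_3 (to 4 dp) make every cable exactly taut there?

(5.4083, 2.5000, 2.5000)

L_1: Δ = A_1−P = (-3.0000, -4.5000) → ‖Δ‖ = √29.2500 = 5.4083
L_2: Δ = A_2−P = (2.0000, -1.5000) → ‖Δ‖ = √6.2500 = 2.5000
L_3: Δ = A_3−P = (2.0000, 1.5000) → ‖Δ‖ = √6.2500 = 2.5000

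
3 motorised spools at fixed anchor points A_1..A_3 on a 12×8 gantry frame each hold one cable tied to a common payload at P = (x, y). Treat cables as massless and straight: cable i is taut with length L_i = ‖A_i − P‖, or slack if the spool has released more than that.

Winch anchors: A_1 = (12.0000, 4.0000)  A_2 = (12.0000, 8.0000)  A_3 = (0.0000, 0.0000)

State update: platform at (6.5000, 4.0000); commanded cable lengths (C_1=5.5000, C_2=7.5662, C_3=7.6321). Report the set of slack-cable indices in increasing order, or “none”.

2

cable 1: L_1 = ‖A_1−P‖ = 5.5000;  C_1 = 5.5000 → taut
cable 2: L_2 = ‖A_2−P‖ = 6.8007;  C_2 = 7.5662 → slack
cable 3: L_3 = ‖A_3−P‖ = 7.6322;  C_3 = 7.6321 → taut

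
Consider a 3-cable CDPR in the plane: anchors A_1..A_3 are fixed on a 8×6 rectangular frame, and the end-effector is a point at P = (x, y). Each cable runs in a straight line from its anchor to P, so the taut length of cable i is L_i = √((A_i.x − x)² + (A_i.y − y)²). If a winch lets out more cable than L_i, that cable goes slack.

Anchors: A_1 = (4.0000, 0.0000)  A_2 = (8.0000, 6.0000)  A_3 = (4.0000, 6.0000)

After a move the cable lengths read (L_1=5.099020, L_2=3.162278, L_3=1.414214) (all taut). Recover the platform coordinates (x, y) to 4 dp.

(5.0000, 5.0000)

expand ‖A_i−P‖²=L_i² and subtract eq 1 (k_i ≔ ‖A_i‖²−L_i²)
k_1 = 16.0000+0.0000−26.0000 = -10.0000
eq1−eq2 → [-8.0000  -12.0000]·P = -100.0000
eq1−eq3 → [0.0000  -12.0000]·P = -60.0000
2×2 solve → P = (5.0000, 5.0000)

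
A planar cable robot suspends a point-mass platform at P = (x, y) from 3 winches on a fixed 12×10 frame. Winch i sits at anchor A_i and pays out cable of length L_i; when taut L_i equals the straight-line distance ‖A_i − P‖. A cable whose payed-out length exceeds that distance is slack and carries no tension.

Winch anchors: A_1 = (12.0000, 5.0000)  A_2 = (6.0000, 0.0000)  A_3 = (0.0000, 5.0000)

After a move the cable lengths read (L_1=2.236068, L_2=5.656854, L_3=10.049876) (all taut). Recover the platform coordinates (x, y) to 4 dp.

expand ‖A_i−P‖²=L_i² and subtract eq 1 (k_i ≔ ‖A_i‖²−L_i²)
k_1 = 144.0000+25.0000−5.0000 = 164.0000
eq1−eq2 → [12.0000  10.0000]·P = 160.0000
eq1−eq3 → [24.0000  0.0000]·P = 240.0000
2×2 solve → P = (10.0000, 4.0000)

(10.0000, 4.0000)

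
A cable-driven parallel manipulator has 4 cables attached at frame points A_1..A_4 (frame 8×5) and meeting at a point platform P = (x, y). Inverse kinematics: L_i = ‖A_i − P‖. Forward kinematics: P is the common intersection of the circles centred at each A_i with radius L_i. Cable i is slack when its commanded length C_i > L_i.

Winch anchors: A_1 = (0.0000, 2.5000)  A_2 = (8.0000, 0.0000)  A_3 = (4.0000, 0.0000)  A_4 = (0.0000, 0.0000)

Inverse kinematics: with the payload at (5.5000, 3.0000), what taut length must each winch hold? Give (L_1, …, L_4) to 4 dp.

(5.5227, 3.9051, 3.3541, 6.2650)

cable 1: Δx=-5.5000, Δy=-0.5000; L_1 = √(Δx²+Δy²) = 5.5227
cable 2: Δx=2.5000, Δy=-3.0000; L_2 = √(Δx²+Δy²) = 3.9051
cable 3: Δx=-1.5000, Δy=-3.0000; L_3 = √(Δx²+Δy²) = 3.3541
cable 4: Δx=-5.5000, Δy=-3.0000; L_4 = √(Δx²+Δy²) = 6.2650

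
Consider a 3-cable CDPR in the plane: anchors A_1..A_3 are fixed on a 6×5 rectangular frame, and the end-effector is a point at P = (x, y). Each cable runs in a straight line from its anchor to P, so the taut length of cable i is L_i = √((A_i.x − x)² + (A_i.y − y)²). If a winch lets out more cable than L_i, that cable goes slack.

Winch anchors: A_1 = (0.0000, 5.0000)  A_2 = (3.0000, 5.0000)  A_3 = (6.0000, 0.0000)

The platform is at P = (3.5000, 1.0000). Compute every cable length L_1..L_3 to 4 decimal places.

L_1: Δ = A_1−P = (-3.5000, 4.0000) → ‖Δ‖ = √28.2500 = 5.3151
L_2: Δ = A_2−P = (-0.5000, 4.0000) → ‖Δ‖ = √16.2500 = 4.0311
L_3: Δ = A_3−P = (2.5000, -1.0000) → ‖Δ‖ = √7.2500 = 2.6926

(5.3151, 4.0311, 2.6926)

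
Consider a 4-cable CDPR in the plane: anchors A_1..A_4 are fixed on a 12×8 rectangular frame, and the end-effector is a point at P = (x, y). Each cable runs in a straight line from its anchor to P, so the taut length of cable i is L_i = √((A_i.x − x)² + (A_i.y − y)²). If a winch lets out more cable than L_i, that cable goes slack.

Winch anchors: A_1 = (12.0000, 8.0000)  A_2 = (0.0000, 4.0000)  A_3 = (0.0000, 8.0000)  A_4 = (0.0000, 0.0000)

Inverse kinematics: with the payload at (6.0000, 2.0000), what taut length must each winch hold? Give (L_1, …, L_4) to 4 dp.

(8.4853, 6.3246, 8.4853, 6.3246)

L_1 = √((12.0000−6.0000)² + (8.0000−2.0000)²) = 8.4853
L_2 = √((0.0000−6.0000)² + (4.0000−2.0000)²) = 6.3246
L_3 = √((0.0000−6.0000)² + (8.0000−2.0000)²) = 8.4853
L_4 = √((0.0000−6.0000)² + (0.0000−2.0000)²) = 6.3246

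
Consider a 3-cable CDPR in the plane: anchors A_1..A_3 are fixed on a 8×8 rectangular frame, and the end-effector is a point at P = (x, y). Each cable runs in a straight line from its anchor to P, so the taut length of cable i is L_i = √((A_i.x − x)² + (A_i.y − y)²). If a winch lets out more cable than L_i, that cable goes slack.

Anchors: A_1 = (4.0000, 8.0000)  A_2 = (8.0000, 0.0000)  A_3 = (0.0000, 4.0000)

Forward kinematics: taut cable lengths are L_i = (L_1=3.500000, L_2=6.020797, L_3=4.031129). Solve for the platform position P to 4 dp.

each cable: (A_i−P)·(A_i−P) = L_i²; let k_i = ‖A_i‖²−L_i²
k_1 = 16.0000+64.0000−12.2500 = 67.7500
row 1: -8.0000x + 16.0000y = 40.0000  (k_2=27.7500)
row 2: 8.0000x + 8.0000y = 68.0000  (k_3=-0.2500)
Cramer on rows 1–2 → x = 4.0000, y = 4.5000

(4.0000, 4.5000)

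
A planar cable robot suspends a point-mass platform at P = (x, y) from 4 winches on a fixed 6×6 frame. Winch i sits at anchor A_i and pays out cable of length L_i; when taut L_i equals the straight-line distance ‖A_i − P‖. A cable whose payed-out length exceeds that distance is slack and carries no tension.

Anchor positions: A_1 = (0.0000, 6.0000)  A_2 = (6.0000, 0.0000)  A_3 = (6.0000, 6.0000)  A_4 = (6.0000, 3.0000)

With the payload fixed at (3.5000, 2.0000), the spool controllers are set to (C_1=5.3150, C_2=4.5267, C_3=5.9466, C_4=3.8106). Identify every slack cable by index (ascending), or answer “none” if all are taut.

cable 1: √((-3.5000)²+(4.0000)²)=5.3151, C_1=5.3150: taut
cable 2: √((2.5000)²+(-2.0000)²)=3.2016, C_2=4.5267: slack
cable 3: √((2.5000)²+(4.0000)²)=4.7170, C_3=5.9466: slack
cable 4: √((2.5000)²+(1.0000)²)=2.6926, C_4=3.8106: slack

2, 3, 4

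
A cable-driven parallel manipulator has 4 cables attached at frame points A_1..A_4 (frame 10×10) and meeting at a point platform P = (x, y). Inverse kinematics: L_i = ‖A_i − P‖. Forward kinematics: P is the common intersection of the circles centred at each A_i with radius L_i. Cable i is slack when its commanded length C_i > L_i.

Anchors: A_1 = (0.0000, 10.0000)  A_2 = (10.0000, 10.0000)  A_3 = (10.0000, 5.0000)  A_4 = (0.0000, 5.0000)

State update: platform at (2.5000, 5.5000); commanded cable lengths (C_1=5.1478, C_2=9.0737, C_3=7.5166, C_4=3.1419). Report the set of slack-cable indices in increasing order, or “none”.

2, 4

i=1: geometric 5.1478 vs commanded 5.1478 ⇒ taut
i=2: geometric 8.7464 vs commanded 9.0737 ⇒ slack
i=3: geometric 7.5166 vs commanded 7.5166 ⇒ taut
i=4: geometric 2.5495 vs commanded 3.1419 ⇒ slack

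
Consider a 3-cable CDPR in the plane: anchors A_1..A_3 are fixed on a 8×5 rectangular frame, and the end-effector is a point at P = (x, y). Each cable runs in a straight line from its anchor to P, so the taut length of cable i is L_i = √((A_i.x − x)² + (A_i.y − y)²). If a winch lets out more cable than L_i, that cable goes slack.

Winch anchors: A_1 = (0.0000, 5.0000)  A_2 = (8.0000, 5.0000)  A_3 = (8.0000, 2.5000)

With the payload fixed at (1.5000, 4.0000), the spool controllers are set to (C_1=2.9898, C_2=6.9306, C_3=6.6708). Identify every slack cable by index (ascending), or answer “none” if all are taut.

i=1: geometric 1.8028 vs commanded 2.9898 ⇒ slack
i=2: geometric 6.5765 vs commanded 6.9306 ⇒ slack
i=3: geometric 6.6708 vs commanded 6.6708 ⇒ taut

1, 2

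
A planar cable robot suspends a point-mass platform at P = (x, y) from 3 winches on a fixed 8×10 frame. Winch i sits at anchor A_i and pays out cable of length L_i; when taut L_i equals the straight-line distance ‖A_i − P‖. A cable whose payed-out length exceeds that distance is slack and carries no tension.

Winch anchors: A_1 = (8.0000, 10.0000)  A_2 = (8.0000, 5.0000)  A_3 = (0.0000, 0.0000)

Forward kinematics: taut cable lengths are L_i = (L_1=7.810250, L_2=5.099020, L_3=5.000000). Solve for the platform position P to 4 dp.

expand ‖A_i−P‖²=L_i² and subtract eq 1 (k_i ≔ ‖A_i‖²−L_i²)
k_1 = 64.0000+100.0000−61.0000 = 103.0000
eq1−eq2 → [0.0000  10.0000]·P = 40.0000
eq1−eq3 → [16.0000  20.0000]·P = 128.0000
2×2 solve → P = (3.0000, 4.0000)

(3.0000, 4.0000)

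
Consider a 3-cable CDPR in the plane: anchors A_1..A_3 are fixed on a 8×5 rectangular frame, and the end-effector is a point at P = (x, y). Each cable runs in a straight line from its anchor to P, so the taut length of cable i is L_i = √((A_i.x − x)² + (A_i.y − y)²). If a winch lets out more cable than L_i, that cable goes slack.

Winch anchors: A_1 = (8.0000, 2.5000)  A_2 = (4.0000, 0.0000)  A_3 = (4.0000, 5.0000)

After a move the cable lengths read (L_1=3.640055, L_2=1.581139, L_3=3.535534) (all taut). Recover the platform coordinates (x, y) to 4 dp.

expand ‖A_i−P‖²=L_i² and subtract eq 1 (c_i ≔ ‖A_i‖²−L_i²)
c_1 = 64.0000+6.2500−13.2500 = 57.0000
eq1−eq2 → [8.0000  5.0000]·P = 43.5000
eq1−eq3 → [8.0000  -5.0000]·P = 28.5000
2×2 solve → P = (4.5000, 1.5000)

(4.5000, 1.5000)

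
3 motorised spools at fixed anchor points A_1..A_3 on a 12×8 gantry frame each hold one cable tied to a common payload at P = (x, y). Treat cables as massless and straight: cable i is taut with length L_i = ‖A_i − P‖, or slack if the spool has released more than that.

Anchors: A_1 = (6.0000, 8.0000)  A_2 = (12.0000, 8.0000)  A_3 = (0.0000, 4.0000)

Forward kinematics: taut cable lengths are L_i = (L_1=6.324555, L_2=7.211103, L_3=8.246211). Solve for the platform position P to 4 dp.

each cable: (A_i−P)·(A_i−P) = L_i²; let k_i = ‖A_i‖²−L_i²
k_1 = 36.0000+64.0000−40.0000 = 60.0000
row 1: -12.0000x + 0.0000y = -96.0000  (k_2=156.0000)
row 2: 12.0000x + 8.0000y = 112.0000  (k_3=-52.0000)
Cramer on rows 1–2 → x = 8.0000, y = 2.0000

(8.0000, 2.0000)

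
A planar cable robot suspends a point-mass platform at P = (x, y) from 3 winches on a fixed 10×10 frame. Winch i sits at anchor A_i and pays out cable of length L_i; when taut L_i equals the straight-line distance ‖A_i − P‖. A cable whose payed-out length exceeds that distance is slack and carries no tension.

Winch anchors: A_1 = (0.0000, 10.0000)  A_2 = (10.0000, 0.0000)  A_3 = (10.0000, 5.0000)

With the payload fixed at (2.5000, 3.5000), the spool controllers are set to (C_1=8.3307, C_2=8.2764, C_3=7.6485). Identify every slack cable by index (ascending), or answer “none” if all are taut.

1

cable 1: L_1 = ‖A_1−P‖ = 6.9642;  C_1 = 8.3307 → slack
cable 2: L_2 = ‖A_2−P‖ = 8.2765;  C_2 = 8.2764 → taut
cable 3: L_3 = ‖A_3−P‖ = 7.6485;  C_3 = 7.6485 → taut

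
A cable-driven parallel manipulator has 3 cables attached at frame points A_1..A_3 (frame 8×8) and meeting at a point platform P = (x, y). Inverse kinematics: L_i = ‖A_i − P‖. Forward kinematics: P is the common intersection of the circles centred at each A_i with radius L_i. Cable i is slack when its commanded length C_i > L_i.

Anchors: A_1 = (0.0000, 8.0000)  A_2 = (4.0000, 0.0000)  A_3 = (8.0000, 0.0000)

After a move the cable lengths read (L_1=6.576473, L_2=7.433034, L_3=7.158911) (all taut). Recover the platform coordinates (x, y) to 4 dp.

(6.5000, 7.0000)

circle eqns → linear via eq_j − eq_1; set c_j = A_j·A_j − L_j²
c_1 = 0.0000+64.0000−43.2500 = 20.7500
-8.0000·x + 16.0000·y = c_1−c_2 = 60.0000
-16.0000·x + 16.0000·y = c_1−c_3 = 8.0000
solve first two rows → x=6.5000, y=7.0000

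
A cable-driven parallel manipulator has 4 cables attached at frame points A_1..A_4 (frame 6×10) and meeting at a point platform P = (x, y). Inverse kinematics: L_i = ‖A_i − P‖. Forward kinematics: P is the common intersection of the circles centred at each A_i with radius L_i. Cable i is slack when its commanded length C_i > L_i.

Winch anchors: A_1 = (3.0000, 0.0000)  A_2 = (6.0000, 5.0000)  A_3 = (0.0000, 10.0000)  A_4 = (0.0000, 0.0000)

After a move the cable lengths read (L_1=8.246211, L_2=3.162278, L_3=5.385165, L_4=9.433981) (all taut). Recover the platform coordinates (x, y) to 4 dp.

(5.0000, 8.0000)

each cable: (A_i−P)·(A_i−P) = L_i²; let k_i = ‖A_i‖²−L_i²
k_1 = 9.0000+0.0000−68.0000 = -59.0000
row 1: -6.0000x − 10.0000y = -110.0000  (k_2=51.0000)
row 2: 6.0000x − 20.0000y = -130.0000  (k_3=71.0000)
row 3: 6.0000x + 0.0000y = 30.0000  (k_4=-89.0000)
Cramer on rows 1–2 → x = 5.0000, y = 8.0000
check cable 4: ‖A_4−P‖² = 89.0000 ≈ L_4² = 89.0000 ✓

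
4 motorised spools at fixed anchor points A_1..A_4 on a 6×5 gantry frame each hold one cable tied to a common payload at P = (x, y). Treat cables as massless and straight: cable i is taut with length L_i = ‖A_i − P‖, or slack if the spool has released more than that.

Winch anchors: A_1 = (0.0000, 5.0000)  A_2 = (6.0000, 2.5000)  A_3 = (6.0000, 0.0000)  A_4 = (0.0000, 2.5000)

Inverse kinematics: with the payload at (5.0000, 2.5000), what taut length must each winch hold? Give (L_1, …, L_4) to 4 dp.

(5.5902, 1.0000, 2.6926, 5.0000)

L_1 = √((0.0000−5.0000)² + (5.0000−2.5000)²) = 5.5902
L_2 = √((6.0000−5.0000)² + (2.5000−2.5000)²) = 1.0000
L_3 = √((6.0000−5.0000)² + (0.0000−2.5000)²) = 2.6926
L_4 = √((0.0000−5.0000)² + (2.5000−2.5000)²) = 5.0000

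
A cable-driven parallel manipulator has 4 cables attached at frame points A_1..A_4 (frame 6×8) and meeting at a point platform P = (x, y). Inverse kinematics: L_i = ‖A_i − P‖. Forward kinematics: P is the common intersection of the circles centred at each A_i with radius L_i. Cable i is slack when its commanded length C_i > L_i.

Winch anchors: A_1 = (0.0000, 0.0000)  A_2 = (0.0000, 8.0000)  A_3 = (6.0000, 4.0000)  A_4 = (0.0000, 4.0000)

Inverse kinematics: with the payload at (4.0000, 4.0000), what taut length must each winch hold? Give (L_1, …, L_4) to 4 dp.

L_1: Δ = A_1−P = (-4.0000, -4.0000) → ‖Δ‖ = √32.0000 = 5.6569
L_2: Δ = A_2−P = (-4.0000, 4.0000) → ‖Δ‖ = √32.0000 = 5.6569
L_3: Δ = A_3−P = (2.0000, 0.0000) → ‖Δ‖ = √4.0000 = 2.0000
L_4: Δ = A_4−P = (-4.0000, 0.0000) → ‖Δ‖ = √16.0000 = 4.0000

(5.6569, 5.6569, 2.0000, 4.0000)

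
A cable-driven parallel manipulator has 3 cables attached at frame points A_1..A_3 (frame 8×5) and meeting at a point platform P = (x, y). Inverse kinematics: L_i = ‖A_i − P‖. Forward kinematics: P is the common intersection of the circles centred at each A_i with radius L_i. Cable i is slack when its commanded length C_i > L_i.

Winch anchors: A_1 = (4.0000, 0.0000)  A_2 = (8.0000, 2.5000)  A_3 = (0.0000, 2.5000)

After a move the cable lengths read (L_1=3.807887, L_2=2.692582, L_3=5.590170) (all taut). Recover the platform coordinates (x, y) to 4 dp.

(5.5000, 3.5000)

circle eqns → linear via eq_j − eq_1; set k_j = A_j·A_j − L_j²
k_1 = 16.0000+0.0000−14.5000 = 1.5000
-8.0000·x − 5.0000·y = k_1−k_2 = -61.5000
8.0000·x − 5.0000·y = k_1−k_3 = 26.5000
solve first two rows → x=5.5000, y=3.5000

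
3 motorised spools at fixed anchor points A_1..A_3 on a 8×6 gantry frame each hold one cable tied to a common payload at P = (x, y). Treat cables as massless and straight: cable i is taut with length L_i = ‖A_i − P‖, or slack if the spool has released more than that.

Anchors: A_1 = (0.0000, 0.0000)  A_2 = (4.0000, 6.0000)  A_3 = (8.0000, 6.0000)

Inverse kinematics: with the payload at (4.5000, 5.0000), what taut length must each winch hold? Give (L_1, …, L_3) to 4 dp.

(6.7268, 1.1180, 3.6401)

L_1: Δ = A_1−P = (-4.5000, -5.0000) → ‖Δ‖ = √45.2500 = 6.7268
L_2: Δ = A_2−P = (-0.5000, 1.0000) → ‖Δ‖ = √1.2500 = 1.1180
L_3: Δ = A_3−P = (3.5000, 1.0000) → ‖Δ‖ = √13.2500 = 3.6401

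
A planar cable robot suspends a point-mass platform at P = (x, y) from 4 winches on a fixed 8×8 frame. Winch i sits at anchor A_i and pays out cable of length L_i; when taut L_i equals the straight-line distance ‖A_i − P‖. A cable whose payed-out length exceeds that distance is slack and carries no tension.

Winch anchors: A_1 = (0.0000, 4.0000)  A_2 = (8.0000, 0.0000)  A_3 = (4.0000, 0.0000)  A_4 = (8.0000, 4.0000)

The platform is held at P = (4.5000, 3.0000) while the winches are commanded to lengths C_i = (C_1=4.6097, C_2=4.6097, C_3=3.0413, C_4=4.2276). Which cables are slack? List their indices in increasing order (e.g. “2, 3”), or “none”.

cable 1: √((-4.5000)²+(1.0000)²)=4.6098, C_1=4.6097: taut
cable 2: √((3.5000)²+(-3.0000)²)=4.6098, C_2=4.6097: taut
cable 3: √((-0.5000)²+(-3.0000)²)=3.0414, C_3=3.0413: taut
cable 4: √((3.5000)²+(1.0000)²)=3.6401, C_4=4.2276: slack

4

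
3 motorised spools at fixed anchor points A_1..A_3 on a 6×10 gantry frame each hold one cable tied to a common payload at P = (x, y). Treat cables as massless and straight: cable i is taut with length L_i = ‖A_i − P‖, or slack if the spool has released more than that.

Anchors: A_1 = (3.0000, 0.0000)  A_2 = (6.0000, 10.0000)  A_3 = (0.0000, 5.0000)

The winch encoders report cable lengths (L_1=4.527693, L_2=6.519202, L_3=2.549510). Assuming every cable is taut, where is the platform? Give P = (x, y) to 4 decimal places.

(2.5000, 4.5000)

circle eqns → linear via eq_j − eq_1; set k_j = A_j·A_j − L_j²
k_1 = 9.0000+0.0000−20.5000 = -11.5000
-6.0000·x − 20.0000·y = k_1−k_2 = -105.0000
6.0000·x − 10.0000·y = k_1−k_3 = -30.0000
solve first two rows → x=2.5000, y=4.5000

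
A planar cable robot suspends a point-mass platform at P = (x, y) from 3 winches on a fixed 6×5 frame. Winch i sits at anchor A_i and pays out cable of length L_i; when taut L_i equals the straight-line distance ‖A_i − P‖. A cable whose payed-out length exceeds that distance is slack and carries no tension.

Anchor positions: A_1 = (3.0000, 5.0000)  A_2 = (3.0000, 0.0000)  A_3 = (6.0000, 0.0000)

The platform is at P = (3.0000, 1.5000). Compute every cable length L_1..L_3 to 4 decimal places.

(3.5000, 1.5000, 3.3541)

cable 1: Δx=0.0000, Δy=3.5000; L_1 = √(Δx²+Δy²) = 3.5000
cable 2: Δx=0.0000, Δy=-1.5000; L_2 = √(Δx²+Δy²) = 1.5000
cable 3: Δx=3.0000, Δy=-1.5000; L_3 = √(Δx²+Δy²) = 3.3541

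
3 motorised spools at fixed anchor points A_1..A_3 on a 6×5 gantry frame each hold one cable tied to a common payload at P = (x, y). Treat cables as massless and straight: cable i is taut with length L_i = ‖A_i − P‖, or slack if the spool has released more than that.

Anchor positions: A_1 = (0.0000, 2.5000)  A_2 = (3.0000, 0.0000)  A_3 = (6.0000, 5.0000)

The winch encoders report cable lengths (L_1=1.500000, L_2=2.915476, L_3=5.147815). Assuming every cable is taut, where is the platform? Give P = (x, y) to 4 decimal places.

(1.5000, 2.5000)

circle eqns → linear via eq_j − eq_1; set q_j = A_j·A_j − L_j²
q_1 = 0.0000+6.2500−2.2500 = 4.0000
-6.0000·x + 5.0000·y = q_1−q_2 = 3.5000
-12.0000·x − 5.0000·y = q_1−q_3 = -30.5000
solve first two rows → x=1.5000, y=2.5000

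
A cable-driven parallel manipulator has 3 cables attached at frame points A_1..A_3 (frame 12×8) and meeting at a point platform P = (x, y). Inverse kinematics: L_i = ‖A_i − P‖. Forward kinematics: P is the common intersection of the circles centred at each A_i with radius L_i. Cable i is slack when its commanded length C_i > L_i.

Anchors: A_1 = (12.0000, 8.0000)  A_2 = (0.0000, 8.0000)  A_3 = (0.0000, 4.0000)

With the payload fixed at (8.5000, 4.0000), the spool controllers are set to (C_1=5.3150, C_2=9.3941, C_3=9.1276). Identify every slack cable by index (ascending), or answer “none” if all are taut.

3

cable 1: L_1 = ‖A_1−P‖ = 5.3151;  C_1 = 5.3150 → taut
cable 2: L_2 = ‖A_2−P‖ = 9.3941;  C_2 = 9.3941 → taut
cable 3: L_3 = ‖A_3−P‖ = 8.5000;  C_3 = 9.1276 → slack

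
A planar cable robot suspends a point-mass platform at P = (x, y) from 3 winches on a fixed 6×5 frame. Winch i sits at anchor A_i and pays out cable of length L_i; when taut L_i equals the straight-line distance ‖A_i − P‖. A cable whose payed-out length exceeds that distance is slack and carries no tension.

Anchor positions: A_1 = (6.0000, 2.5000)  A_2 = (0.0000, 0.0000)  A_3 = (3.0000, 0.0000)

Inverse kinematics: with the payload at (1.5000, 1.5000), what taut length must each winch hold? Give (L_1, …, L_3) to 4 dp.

L_1 = √((6.0000−1.5000)² + (2.5000−1.5000)²) = 4.6098
L_2 = √((0.0000−1.5000)² + (0.0000−1.5000)²) = 2.1213
L_3 = √((3.0000−1.5000)² + (0.0000−1.5000)²) = 2.1213

(4.6098, 2.1213, 2.1213)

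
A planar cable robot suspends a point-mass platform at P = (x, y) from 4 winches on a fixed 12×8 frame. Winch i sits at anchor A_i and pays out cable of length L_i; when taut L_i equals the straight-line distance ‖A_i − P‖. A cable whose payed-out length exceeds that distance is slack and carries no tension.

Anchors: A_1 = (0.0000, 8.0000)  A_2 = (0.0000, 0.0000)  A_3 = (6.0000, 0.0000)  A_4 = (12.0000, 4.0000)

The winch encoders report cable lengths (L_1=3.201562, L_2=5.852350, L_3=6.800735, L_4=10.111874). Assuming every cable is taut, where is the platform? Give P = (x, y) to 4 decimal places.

(2.0000, 5.5000)

circle eqns → linear via eq_j − eq_1; set c_j = A_j·A_j − L_j²
c_1 = 0.0000+64.0000−10.2500 = 53.7500
0.0000·x + 16.0000·y = c_1−c_2 = 88.0000
-12.0000·x + 16.0000·y = c_1−c_3 = 64.0000
-24.0000·x + 8.0000·y = c_1−c_4 = -4.0000
solve first two rows → x=2.0000, y=5.5000
check cable 4: ‖A_4−P‖² = 102.2500 ≈ L_4² = 102.2500 ✓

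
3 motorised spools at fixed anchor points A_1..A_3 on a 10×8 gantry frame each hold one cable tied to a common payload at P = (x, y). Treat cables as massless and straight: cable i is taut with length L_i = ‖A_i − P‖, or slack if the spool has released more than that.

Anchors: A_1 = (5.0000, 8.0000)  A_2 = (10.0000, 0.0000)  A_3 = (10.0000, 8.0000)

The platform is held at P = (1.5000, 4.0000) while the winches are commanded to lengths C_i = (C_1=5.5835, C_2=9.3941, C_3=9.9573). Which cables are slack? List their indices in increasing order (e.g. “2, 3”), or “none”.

cable 1: L_1 = ‖A_1−P‖ = 5.3151;  C_1 = 5.5835 → slack
cable 2: L_2 = ‖A_2−P‖ = 9.3941;  C_2 = 9.3941 → taut
cable 3: L_3 = ‖A_3−P‖ = 9.3941;  C_3 = 9.9573 → slack

1, 3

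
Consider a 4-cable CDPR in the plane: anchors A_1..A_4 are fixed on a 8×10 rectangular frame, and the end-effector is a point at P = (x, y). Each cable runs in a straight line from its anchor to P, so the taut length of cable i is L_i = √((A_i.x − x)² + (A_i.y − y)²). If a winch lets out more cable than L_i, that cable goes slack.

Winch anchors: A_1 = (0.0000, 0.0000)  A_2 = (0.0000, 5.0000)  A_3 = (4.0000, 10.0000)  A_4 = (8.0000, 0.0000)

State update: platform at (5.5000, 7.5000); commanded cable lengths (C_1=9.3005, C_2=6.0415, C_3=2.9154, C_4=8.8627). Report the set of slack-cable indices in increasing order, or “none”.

4

i=1: geometric 9.3005 vs commanded 9.3005 ⇒ taut
i=2: geometric 6.0415 vs commanded 6.0415 ⇒ taut
i=3: geometric 2.9155 vs commanded 2.9154 ⇒ taut
i=4: geometric 7.9057 vs commanded 8.8627 ⇒ slack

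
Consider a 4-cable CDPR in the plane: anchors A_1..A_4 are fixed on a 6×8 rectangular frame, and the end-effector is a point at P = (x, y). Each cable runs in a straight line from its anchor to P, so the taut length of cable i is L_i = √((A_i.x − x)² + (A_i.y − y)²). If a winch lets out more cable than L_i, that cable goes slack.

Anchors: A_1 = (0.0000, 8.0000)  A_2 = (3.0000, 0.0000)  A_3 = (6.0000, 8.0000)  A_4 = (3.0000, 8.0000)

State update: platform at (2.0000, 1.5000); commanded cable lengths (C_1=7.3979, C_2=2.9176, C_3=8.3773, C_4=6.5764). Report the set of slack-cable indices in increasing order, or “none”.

i=1: geometric 6.8007 vs commanded 7.3979 ⇒ slack
i=2: geometric 1.8028 vs commanded 2.9176 ⇒ slack
i=3: geometric 7.6322 vs commanded 8.3773 ⇒ slack
i=4: geometric 6.5765 vs commanded 6.5764 ⇒ taut

1, 2, 3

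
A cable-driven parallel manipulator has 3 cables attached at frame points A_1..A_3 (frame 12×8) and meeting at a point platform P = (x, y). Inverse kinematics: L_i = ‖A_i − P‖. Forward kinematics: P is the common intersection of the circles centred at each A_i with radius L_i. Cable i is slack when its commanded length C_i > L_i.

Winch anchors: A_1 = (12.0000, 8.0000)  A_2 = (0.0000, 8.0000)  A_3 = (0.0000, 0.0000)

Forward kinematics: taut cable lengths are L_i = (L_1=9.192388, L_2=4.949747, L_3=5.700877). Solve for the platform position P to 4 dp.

expand ‖A_i−P‖²=L_i² and subtract eq 1 (k_i ≔ ‖A_i‖²−L_i²)
k_1 = 144.0000+64.0000−84.5000 = 123.5000
eq1−eq2 → [24.0000  0.0000]·P = 84.0000
eq1−eq3 → [24.0000  16.0000]·P = 156.0000
2×2 solve → P = (3.5000, 4.5000)

(3.5000, 4.5000)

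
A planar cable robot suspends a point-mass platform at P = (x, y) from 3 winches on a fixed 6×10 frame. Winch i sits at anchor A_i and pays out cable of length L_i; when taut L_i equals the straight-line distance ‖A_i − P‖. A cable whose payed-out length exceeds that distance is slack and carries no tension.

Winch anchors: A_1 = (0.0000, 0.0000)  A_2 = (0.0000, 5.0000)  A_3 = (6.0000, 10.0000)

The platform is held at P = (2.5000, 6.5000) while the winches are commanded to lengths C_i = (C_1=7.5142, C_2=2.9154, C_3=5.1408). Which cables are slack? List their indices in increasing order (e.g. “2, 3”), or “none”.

1, 3

cable 1: L_1 = ‖A_1−P‖ = 6.9642;  C_1 = 7.5142 → slack
cable 2: L_2 = ‖A_2−P‖ = 2.9155;  C_2 = 2.9154 → taut
cable 3: L_3 = ‖A_3−P‖ = 4.9497;  C_3 = 5.1408 → slack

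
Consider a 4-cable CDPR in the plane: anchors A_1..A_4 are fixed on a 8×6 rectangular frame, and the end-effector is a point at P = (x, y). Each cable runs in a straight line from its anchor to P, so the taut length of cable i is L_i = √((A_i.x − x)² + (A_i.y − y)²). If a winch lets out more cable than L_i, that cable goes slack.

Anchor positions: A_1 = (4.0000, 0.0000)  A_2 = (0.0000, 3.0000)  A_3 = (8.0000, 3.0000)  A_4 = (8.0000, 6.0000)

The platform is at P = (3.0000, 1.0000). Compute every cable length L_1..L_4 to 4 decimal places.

(1.4142, 3.6056, 5.3852, 7.0711)

L_1: Δ = A_1−P = (1.0000, -1.0000) → ‖Δ‖ = √2.0000 = 1.4142
L_2: Δ = A_2−P = (-3.0000, 2.0000) → ‖Δ‖ = √13.0000 = 3.6056
L_3: Δ = A_3−P = (5.0000, 2.0000) → ‖Δ‖ = √29.0000 = 5.3852
L_4: Δ = A_4−P = (5.0000, 5.0000) → ‖Δ‖ = √50.0000 = 7.0711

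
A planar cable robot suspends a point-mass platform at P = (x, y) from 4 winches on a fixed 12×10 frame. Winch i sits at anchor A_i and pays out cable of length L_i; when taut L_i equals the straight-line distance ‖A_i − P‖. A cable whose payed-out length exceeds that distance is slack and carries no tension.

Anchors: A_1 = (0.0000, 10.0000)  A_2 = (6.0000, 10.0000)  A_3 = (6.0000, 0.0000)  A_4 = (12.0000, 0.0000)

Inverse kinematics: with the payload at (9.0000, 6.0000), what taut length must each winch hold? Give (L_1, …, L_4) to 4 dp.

(9.8489, 5.0000, 6.7082, 6.7082)

L_1 = √((0.0000−9.0000)² + (10.0000−6.0000)²) = 9.8489
L_2 = √((6.0000−9.0000)² + (10.0000−6.0000)²) = 5.0000
L_3 = √((6.0000−9.0000)² + (0.0000−6.0000)²) = 6.7082
L_4 = √((12.0000−9.0000)² + (0.0000−6.0000)²) = 6.7082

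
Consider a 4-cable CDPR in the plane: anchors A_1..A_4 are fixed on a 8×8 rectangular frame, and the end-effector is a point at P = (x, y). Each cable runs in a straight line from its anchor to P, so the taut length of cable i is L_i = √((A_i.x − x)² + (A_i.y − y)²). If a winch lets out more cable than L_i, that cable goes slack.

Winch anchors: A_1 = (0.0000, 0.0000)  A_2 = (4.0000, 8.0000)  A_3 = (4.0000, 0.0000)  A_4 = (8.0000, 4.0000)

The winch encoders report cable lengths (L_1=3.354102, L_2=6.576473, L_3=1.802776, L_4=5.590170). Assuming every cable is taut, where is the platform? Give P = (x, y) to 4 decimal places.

(3.0000, 1.5000)

circle eqns → linear via eq_j − eq_1; set q_j = A_j·A_j − L_j²
q_1 = 0.0000+0.0000−11.2500 = -11.2500
-8.0000·x − 16.0000·y = q_1−q_2 = -48.0000
-8.0000·x + 0.0000·y = q_1−q_3 = -24.0000
-16.0000·x − 8.0000·y = q_1−q_4 = -60.0000
solve first two rows → x=3.0000, y=1.5000
check cable 4: ‖A_4−P‖² = 31.2500 ≈ L_4² = 31.2500 ✓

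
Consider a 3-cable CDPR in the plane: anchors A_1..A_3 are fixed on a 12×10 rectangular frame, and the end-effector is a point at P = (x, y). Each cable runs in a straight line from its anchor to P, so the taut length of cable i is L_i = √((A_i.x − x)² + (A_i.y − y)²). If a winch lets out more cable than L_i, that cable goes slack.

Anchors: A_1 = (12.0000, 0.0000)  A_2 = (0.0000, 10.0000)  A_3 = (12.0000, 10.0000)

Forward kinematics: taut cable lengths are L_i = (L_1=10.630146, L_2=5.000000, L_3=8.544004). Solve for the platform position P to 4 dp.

each cable: (A_i−P)·(A_i−P) = L_i²; let c_i = ‖A_i‖²−L_i²
c_1 = 144.0000+0.0000−113.0000 = 31.0000
row 1: 24.0000x − 20.0000y = -44.0000  (c_2=75.0000)
row 2: 0.0000x − 20.0000y = -140.0000  (c_3=171.0000)
Cramer on rows 1–2 → x = 4.0000, y = 7.0000

(4.0000, 7.0000)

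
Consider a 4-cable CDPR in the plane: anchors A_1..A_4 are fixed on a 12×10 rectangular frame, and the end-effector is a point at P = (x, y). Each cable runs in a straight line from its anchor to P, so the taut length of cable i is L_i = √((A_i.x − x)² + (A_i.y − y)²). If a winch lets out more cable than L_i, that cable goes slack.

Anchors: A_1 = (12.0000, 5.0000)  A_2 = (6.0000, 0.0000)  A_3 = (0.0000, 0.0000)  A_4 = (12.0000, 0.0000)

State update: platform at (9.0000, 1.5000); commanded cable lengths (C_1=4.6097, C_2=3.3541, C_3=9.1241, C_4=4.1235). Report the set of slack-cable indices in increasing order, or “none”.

4

i=1: geometric 4.6098 vs commanded 4.6097 ⇒ taut
i=2: geometric 3.3541 vs commanded 3.3541 ⇒ taut
i=3: geometric 9.1241 vs commanded 9.1241 ⇒ taut
i=4: geometric 3.3541 vs commanded 4.1235 ⇒ slack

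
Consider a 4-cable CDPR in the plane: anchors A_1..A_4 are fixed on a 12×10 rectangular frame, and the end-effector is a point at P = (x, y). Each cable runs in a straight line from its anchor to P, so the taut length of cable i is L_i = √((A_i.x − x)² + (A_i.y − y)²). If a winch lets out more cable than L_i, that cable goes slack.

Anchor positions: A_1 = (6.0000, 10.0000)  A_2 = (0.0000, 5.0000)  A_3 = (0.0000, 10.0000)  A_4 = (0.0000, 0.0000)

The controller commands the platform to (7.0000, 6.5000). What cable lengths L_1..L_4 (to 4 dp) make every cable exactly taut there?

L_1: Δ = A_1−P = (-1.0000, 3.5000) → ‖Δ‖ = √13.2500 = 3.6401
L_2: Δ = A_2−P = (-7.0000, -1.5000) → ‖Δ‖ = √51.2500 = 7.1589
L_3: Δ = A_3−P = (-7.0000, 3.5000) → ‖Δ‖ = √61.2500 = 7.8262
L_4: Δ = A_4−P = (-7.0000, -6.5000) → ‖Δ‖ = √91.2500 = 9.5525

(3.6401, 7.1589, 7.8262, 9.5525)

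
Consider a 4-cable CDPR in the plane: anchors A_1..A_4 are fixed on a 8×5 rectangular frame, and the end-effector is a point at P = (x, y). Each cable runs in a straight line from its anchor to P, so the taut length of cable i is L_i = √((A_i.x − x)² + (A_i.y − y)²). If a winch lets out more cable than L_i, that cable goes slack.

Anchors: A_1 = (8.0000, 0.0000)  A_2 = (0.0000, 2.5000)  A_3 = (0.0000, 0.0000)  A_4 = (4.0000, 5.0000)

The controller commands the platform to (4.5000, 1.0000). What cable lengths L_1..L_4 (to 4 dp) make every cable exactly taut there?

L_1: Δ = A_1−P = (3.5000, -1.0000) → ‖Δ‖ = √13.2500 = 3.6401
L_2: Δ = A_2−P = (-4.5000, 1.5000) → ‖Δ‖ = √22.5000 = 4.7434
L_3: Δ = A_3−P = (-4.5000, -1.0000) → ‖Δ‖ = √21.2500 = 4.6098
L_4: Δ = A_4−P = (-0.5000, 4.0000) → ‖Δ‖ = √16.2500 = 4.0311

(3.6401, 4.7434, 4.6098, 4.0311)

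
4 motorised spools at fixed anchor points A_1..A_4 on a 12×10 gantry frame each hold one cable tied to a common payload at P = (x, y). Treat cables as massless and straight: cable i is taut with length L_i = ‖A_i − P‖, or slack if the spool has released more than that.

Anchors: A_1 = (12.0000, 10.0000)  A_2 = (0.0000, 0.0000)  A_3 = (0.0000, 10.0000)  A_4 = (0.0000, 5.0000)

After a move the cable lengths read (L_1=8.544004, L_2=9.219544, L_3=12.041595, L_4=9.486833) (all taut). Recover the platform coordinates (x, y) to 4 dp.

(9.0000, 2.0000)

circle eqns → linear via eq_j − eq_1; set q_j = A_j·A_j − L_j²
q_1 = 144.0000+100.0000−73.0000 = 171.0000
24.0000·x + 20.0000·y = q_1−q_2 = 256.0000
24.0000·x + 0.0000·y = q_1−q_3 = 216.0000
24.0000·x + 10.0000·y = q_1−q_4 = 236.0000
solve first two rows → x=9.0000, y=2.0000
check cable 4: ‖A_4−P‖² = 90.0000 ≈ L_4² = 90.0000 ✓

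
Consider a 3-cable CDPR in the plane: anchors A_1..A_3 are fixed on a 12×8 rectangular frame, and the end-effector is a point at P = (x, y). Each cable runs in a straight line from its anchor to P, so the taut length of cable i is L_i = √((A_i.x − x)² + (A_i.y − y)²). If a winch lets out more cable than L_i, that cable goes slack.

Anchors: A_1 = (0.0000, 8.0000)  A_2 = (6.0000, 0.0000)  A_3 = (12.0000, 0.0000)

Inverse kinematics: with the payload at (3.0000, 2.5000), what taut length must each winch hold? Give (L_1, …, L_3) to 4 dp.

cable 1: Δx=-3.0000, Δy=5.5000; L_1 = √(Δx²+Δy²) = 6.2650
cable 2: Δx=3.0000, Δy=-2.5000; L_2 = √(Δx²+Δy²) = 3.9051
cable 3: Δx=9.0000, Δy=-2.5000; L_3 = √(Δx²+Δy²) = 9.3408

(6.2650, 3.9051, 9.3408)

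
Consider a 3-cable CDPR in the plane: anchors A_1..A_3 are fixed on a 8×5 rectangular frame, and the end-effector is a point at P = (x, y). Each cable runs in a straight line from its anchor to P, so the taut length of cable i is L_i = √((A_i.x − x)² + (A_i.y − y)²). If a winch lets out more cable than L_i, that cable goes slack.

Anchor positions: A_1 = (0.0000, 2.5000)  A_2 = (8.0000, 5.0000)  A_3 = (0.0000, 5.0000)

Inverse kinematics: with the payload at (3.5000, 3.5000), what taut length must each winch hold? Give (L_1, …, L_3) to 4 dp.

(3.6401, 4.7434, 3.8079)

L_1 = √((0.0000−3.5000)² + (2.5000−3.5000)²) = 3.6401
L_2 = √((8.0000−3.5000)² + (5.0000−3.5000)²) = 4.7434
L_3 = √((0.0000−3.5000)² + (5.0000−3.5000)²) = 3.8079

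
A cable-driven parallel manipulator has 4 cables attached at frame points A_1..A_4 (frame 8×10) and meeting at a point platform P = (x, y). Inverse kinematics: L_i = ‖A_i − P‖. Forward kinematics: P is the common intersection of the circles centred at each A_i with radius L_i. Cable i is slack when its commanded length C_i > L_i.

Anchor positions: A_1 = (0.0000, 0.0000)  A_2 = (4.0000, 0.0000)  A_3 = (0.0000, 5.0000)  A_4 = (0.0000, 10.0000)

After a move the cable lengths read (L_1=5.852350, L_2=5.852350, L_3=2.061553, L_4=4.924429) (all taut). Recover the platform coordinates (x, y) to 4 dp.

each cable: (A_i−P)·(A_i−P) = L_i²; let c_i = ‖A_i‖²−L_i²
c_1 = 0.0000+0.0000−34.2500 = -34.2500
row 1: -8.0000x + 0.0000y = -16.0000  (c_2=-18.2500)
row 2: 0.0000x − 10.0000y = -55.0000  (c_3=20.7500)
row 3: 0.0000x − 20.0000y = -110.0000  (c_4=75.7500)
Cramer on rows 1–2 → x = 2.0000, y = 5.5000
check cable 4: ‖A_4−P‖² = 24.2500 ≈ L_4² = 24.2500 ✓

(2.0000, 5.5000)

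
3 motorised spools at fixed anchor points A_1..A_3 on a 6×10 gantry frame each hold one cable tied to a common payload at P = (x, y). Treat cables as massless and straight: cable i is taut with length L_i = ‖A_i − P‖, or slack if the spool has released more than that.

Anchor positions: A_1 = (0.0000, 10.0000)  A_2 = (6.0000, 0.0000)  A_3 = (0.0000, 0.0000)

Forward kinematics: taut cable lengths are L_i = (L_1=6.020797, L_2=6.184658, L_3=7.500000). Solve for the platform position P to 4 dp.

(4.5000, 6.0000)

each cable: (A_i−P)·(A_i−P) = L_i²; let k_i = ‖A_i‖²−L_i²
k_1 = 0.0000+100.0000−36.2500 = 63.7500
row 1: -12.0000x + 20.0000y = 66.0000  (k_2=-2.2500)
row 2: 0.0000x + 20.0000y = 120.0000  (k_3=-56.2500)
Cramer on rows 1–2 → x = 4.5000, y = 6.0000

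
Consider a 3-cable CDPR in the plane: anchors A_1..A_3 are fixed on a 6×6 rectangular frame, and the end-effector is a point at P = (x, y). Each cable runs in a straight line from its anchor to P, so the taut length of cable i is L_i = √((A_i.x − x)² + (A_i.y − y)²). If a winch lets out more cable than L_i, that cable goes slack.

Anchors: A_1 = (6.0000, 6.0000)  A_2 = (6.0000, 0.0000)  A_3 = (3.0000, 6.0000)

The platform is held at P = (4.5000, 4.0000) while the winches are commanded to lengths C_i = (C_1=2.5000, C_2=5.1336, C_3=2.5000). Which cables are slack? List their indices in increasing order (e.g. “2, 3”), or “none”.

cable 1: √((1.5000)²+(2.0000)²)=2.5000, C_1=2.5000: taut
cable 2: √((1.5000)²+(-4.0000)²)=4.2720, C_2=5.1336: slack
cable 3: √((-1.5000)²+(2.0000)²)=2.5000, C_3=2.5000: taut

2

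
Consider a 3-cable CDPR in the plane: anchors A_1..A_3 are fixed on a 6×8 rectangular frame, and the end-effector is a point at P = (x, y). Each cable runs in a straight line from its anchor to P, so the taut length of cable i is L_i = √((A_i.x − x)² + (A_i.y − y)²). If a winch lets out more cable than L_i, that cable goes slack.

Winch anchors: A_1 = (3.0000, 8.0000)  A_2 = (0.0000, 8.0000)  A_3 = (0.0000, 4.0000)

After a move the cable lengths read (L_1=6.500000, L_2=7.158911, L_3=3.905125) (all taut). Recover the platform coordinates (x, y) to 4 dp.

each cable: (A_i−P)·(A_i−P) = L_i²; let c_i = ‖A_i‖²−L_i²
c_1 = 9.0000+64.0000−42.2500 = 30.7500
row 1: 6.0000x + 0.0000y = 18.0000  (c_2=12.7500)
row 2: 6.0000x + 8.0000y = 30.0000  (c_3=0.7500)
Cramer on rows 1–2 → x = 3.0000, y = 1.5000

(3.0000, 1.5000)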